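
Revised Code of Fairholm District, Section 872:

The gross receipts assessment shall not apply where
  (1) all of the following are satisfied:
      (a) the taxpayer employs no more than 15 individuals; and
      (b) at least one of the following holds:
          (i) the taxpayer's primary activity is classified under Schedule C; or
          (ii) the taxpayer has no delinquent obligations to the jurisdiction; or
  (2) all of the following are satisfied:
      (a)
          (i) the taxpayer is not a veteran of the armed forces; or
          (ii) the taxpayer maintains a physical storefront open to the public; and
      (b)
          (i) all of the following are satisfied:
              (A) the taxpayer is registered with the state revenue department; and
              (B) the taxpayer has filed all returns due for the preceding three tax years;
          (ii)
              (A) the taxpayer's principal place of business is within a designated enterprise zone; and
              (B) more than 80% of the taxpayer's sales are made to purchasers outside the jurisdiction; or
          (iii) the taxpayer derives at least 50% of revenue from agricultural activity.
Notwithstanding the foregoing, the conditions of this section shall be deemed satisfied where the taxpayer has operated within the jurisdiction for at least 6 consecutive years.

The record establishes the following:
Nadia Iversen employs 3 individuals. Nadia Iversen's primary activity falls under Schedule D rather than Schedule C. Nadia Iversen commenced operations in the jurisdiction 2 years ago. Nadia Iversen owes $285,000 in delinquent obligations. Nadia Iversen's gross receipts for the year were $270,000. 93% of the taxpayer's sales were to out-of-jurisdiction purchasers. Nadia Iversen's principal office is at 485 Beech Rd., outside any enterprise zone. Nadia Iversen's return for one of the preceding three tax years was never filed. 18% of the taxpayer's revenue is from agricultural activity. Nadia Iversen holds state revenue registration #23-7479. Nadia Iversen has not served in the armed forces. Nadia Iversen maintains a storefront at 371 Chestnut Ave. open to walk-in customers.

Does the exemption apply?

No — not exempt.

(a) ≤ 15 employees — met.
(i) Schedule C activity — not met.
(ii) no delinquency — not met.
(b) = F OR F = false.
(1): T AND F → false.
(i) not (veteran) — holds.
(ii) has storefront — holds.
So (a) is satisfied (T OR T).
(A) state-registered — met.
(B) returns current — not met.
(i): T AND F → false.
(A) in enterprise zone — fails.
(B) >80% out-of-jur. sales — met.
(ii) = F AND T = false.
(iii) ≥50% agricultural — not satisfied.
So (b) is not satisfied (F OR F OR F).
(2) = T AND F = false.
Overall: F OR F → false.
Exception (≥ 6 yrs in jurisdiction) — not satisfied.
Result: main false OR exception false → false.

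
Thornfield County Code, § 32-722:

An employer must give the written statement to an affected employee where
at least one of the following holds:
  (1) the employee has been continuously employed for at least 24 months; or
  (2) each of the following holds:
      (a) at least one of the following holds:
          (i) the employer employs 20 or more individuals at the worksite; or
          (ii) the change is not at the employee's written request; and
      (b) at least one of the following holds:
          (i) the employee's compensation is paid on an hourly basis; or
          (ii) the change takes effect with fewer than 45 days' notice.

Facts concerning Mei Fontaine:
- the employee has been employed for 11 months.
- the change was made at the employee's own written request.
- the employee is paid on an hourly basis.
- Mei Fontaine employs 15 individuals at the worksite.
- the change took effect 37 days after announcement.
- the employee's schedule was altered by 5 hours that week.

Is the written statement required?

No — not required.

(1) tenure ≥ 24 mo. — not met.
(i) ≥ 20 at site — not met.
(ii) not employee-requested — not met.
So (a) is not satisfied (F OR F).
(i) hourly-paid — met.
(ii) < 45 days' notice — holds.
So (b) is satisfied (T OR T).
(2): F AND T → false.
Overall = F OR F = false.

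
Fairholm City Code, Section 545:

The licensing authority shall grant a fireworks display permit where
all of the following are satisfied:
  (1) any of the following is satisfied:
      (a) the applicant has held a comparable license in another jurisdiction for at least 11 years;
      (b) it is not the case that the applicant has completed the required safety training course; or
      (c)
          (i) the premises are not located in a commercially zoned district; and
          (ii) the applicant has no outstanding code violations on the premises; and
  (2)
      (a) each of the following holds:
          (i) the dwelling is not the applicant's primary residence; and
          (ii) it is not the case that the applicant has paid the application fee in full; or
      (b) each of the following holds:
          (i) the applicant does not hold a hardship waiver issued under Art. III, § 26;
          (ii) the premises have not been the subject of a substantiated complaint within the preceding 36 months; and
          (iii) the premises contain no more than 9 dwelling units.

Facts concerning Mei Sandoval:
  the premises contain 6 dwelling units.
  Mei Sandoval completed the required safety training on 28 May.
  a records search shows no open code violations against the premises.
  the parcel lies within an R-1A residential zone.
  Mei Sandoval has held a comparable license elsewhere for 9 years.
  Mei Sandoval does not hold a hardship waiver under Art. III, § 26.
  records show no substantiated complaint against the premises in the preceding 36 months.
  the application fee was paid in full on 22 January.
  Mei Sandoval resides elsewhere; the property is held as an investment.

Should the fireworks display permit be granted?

Yes — granted.

(a) prior license ≥ 11 yr — not satisfied.
(b) not (safety training) — not met.
(i) not (commercially zoned) — satisfied.
(ii) no code violations — met.
(c): T AND T → true.
So (1) is satisfied (F OR F OR T).
(i) not (primary residence) — holds.
(ii) not (fee paid) — not met.
(a) = T AND F = false.
(i) not (hardship waiver) — met.
(ii) no complaint in 36 mo. — holds.
(iii) ≤ 9 units — met.
(b) = T AND T AND T = true.
(2) = F OR T = true.
Overall: T AND T → true.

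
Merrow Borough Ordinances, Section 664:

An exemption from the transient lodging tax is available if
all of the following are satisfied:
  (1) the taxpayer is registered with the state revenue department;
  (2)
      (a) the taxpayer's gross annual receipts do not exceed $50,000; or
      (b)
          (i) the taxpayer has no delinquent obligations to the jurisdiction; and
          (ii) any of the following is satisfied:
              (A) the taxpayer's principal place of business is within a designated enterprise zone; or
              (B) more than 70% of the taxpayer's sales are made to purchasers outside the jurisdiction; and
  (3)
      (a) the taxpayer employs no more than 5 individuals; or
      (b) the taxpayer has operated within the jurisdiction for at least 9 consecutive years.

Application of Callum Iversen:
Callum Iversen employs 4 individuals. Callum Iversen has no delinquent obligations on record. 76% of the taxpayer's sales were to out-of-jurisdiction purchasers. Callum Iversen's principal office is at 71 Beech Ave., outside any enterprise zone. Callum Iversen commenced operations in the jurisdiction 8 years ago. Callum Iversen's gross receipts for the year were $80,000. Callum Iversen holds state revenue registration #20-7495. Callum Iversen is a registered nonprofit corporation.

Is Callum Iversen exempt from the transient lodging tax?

(1) state-registered — met.
(a) receipts ≤ $50,000 — not satisfied.
(i) no delinquency — met.
(A) in enterprise zone — not met.
(B) >70% out-of-jur. sales — holds.
(ii): F OR T → true.
So (b) is satisfied (T AND T).
(2) = F OR T = true.
(a) ≤ 5 employees — holds.
(b) ≥ 9 yrs in jurisdiction — not satisfied.
(3): T OR F → true.
Overall: T AND T AND T → true.

Yes — exempt.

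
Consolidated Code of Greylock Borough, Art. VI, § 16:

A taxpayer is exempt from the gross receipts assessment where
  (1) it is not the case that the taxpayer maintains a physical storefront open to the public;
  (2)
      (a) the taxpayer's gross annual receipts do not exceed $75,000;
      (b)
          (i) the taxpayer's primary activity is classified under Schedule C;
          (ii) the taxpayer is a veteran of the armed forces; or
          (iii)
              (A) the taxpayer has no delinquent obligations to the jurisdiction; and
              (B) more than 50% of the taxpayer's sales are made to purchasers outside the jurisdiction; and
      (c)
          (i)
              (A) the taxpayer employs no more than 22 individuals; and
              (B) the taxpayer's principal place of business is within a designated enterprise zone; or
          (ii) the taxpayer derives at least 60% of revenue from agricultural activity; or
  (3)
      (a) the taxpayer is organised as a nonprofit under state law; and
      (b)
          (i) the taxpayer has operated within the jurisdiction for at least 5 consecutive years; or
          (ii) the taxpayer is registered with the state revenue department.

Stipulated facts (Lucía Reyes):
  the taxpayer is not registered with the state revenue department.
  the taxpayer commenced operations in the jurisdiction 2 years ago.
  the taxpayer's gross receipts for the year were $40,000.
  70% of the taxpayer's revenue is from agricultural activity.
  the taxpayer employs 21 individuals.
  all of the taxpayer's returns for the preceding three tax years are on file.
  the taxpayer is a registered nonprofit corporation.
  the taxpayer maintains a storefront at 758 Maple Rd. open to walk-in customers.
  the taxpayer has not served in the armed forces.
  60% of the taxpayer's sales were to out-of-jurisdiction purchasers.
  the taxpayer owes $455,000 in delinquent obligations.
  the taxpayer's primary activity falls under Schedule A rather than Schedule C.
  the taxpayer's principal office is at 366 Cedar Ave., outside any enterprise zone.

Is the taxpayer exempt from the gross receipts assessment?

(1) not (has storefront) — fails.
(a) receipts ≤ $75,000 — holds.
(i) Schedule C activity — not met.
(ii) veteran — not satisfied.
(A) no delinquency — fails.
(B) >50% out-of-jur. sales — holds.
(iii) = F AND T = false.
So (b) is not satisfied (F OR F OR F).
(A) ≤ 22 employees — holds.
(B) in enterprise zone — not satisfied.
(i): T AND F → false.
(ii) ≥60% agricultural — met.
So (c) is satisfied (F OR T).
(2): T AND F AND T → false.
(a) nonprofit — satisfied.
(i) ≥ 5 yrs in jurisdiction — not satisfied.
(ii) state-registered — fails.
(b): F OR F → false.
(3) = T AND F = false.
Overall = F OR F OR F = false.

No — not exempt.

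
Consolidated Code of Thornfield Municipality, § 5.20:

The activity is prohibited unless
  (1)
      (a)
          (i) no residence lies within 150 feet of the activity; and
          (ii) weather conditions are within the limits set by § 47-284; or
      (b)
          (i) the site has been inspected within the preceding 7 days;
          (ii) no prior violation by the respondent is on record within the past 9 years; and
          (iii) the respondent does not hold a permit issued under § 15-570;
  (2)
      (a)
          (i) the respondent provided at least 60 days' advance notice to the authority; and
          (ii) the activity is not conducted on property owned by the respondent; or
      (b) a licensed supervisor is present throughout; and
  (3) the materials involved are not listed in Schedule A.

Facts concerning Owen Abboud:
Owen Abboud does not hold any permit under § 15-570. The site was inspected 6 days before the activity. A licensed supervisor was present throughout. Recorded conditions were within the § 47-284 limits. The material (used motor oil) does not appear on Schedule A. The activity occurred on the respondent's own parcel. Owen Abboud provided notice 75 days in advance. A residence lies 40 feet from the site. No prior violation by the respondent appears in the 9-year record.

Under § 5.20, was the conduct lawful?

Yes — lawful.

(i) no residence in 150 ft — not satisfied.
(ii) weather ok — holds.
(a): F AND T → false.
(i) site inspected — met.
(ii) no prior violation — satisfied.
(iii) not (holds permit) — holds.
(b): T AND T AND T → true.
(1): F OR T → true.
(i) ≥60 days' notice — satisfied.
(ii) not (own property) — not met.
(a): T AND F → false.
(b) supervisor present — met.
(2) = F OR T = true.
(3) not (Schedule A material) — met.
Overall: T AND T AND T → true.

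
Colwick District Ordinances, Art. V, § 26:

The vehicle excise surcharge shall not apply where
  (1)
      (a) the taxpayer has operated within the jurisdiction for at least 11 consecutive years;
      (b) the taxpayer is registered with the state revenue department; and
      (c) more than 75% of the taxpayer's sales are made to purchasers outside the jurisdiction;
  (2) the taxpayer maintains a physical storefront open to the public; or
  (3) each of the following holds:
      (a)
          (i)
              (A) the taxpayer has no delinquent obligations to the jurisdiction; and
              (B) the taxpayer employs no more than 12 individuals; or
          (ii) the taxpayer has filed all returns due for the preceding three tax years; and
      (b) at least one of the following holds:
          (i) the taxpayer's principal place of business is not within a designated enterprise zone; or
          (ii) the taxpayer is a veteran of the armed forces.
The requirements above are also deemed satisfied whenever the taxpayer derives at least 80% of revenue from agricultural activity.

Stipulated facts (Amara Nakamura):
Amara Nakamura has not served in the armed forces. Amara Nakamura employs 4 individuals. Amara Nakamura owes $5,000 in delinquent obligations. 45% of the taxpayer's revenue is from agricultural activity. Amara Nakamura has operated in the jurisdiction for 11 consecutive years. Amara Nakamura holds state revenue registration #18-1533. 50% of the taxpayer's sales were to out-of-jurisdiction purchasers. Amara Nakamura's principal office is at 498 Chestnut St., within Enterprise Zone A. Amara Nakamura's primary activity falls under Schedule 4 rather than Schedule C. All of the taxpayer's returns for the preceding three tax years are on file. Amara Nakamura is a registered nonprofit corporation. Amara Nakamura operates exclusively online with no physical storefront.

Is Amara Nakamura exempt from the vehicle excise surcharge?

No — not exempt.

(a) ≥ 11 yrs in jurisdiction — met.
(b) state-registered — holds.
(c) >75% out-of-jur. sales — not met.
So (1) is not satisfied (T AND T AND F).
(2) has storefront — fails.
(A) no delinquency — not met.
(B) ≤ 12 employees — satisfied.
So (i) is not satisfied (F AND T).
(ii) returns current — met.
So (a) is satisfied (F OR T).
(i) not (in enterprise zone) — not met.
(ii) veteran — not met.
(b): F OR F → false.
So (3) is not satisfied (T AND F).
Overall: F OR F OR F → false.
Exception (≥80% agricultural) — not satisfied.
Result: main false OR exception false → false.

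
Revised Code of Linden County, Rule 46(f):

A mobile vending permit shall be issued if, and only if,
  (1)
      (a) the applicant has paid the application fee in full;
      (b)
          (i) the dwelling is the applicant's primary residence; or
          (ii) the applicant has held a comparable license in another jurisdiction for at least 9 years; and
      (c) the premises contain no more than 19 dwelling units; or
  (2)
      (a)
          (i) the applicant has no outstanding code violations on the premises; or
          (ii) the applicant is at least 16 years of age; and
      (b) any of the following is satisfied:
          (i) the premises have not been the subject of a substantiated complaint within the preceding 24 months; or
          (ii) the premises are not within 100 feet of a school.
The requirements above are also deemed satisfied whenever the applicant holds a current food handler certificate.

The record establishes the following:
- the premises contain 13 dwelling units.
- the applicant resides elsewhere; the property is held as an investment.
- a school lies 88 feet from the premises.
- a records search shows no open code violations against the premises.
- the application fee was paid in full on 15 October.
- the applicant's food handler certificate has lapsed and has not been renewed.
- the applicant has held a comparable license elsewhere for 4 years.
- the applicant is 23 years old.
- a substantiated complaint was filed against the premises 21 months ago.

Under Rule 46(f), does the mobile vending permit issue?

(a) fee paid — satisfied.
(i) primary residence — fails.
(ii) prior license ≥ 9 yr — fails.
(b) = F OR F = false.
(c) ≤ 19 units — holds.
(1): T AND F AND T → false.
(i) no code violations — met.
(ii) age ≥ 16 — satisfied.
(a): T OR T → true.
(i) no complaint in 24 mo. — not satisfied.
(ii) ≥100 ft from school — not met.
So (b) is not satisfied (F OR F).
(2): T AND F → false.
Overall = F OR F = false.
Exception (food handler cert.) — not satisfied.
Result: main false OR exception false → false.

No — denied.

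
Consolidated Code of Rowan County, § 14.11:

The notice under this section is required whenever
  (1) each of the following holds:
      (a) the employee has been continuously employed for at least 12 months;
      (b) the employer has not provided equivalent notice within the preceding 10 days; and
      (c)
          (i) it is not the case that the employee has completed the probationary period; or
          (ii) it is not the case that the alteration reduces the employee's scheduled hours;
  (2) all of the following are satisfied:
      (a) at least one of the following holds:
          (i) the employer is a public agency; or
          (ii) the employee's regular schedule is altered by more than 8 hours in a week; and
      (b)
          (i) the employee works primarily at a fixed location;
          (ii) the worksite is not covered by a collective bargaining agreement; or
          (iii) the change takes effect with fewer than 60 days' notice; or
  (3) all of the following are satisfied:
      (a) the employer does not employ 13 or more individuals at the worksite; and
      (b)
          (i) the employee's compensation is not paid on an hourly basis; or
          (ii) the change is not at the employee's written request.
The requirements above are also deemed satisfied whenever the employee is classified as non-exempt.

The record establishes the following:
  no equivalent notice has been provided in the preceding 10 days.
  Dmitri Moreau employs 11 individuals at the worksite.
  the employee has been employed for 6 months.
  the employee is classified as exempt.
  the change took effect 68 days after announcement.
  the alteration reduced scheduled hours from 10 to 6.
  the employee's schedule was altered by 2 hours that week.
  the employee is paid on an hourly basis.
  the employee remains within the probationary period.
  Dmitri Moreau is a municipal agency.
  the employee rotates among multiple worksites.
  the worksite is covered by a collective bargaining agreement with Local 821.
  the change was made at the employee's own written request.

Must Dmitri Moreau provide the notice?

No — not required.

(a) tenure ≥ 12 mo. — not satisfied.
(b) no recent notice — satisfied.
(i) not (past probation) — satisfied.
(ii) not (hours reduced) — fails.
(c): T OR F → true.
So (1) is not satisfied (F AND T AND T).
(i) public agency — satisfied.
(ii) schedule shift > 8h — not satisfied.
(a): T OR F → true.
(i) fixed location — not met.
(ii) no CBA — not satisfied.
(iii) < 60 days' notice — not satisfied.
So (b) is not satisfied (F OR F OR F).
(2) = T AND F = false.
(a) not (≥ 13 at site) — holds.
(i) not (hourly-paid) — not satisfied.
(ii) not employee-requested — fails.
So (b) is not satisfied (F OR F).
So (3) is not satisfied (T AND F).
So Overall is not satisfied (F OR F OR F).
Exception (non-exempt) — not satisfied.
Result: main false OR exception false → false.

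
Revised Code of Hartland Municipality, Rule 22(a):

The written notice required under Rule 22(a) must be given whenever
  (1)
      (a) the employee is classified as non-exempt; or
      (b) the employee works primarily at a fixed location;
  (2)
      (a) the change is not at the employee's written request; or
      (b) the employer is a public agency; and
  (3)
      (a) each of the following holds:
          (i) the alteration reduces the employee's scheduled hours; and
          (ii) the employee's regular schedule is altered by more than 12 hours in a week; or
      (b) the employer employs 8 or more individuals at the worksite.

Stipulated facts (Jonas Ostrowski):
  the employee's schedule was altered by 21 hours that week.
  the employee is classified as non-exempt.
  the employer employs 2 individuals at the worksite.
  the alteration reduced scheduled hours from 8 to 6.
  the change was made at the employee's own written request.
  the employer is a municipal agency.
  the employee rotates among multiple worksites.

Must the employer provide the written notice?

Yes — required.

(a) non-exempt — met.
(b) fixed location — not met.
(1): T OR F → true.
(a) not employee-requested — fails.
(b) public agency — satisfied.
So (2) is satisfied (F OR T).
(i) hours reduced — satisfied.
(ii) schedule shift > 12h — holds.
(a) = T AND T = true.
(b) ≥ 8 at site — fails.
So (3) is satisfied (T OR F).
Overall = T AND T AND T = true.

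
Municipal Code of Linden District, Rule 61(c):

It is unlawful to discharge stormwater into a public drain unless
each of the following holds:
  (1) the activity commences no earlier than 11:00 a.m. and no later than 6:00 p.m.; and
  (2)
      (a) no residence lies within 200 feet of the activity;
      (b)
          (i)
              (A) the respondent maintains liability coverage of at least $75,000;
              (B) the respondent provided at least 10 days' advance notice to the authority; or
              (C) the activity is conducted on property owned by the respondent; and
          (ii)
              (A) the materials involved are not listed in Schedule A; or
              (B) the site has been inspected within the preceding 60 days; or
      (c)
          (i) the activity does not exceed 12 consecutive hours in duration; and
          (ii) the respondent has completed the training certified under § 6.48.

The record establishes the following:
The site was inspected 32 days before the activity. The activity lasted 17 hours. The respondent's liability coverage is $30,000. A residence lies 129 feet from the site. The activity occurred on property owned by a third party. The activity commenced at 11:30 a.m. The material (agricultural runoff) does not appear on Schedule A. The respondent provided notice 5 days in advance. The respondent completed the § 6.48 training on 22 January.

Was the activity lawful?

(1) start within hours — satisfied.
(a) no residence in 200 ft — not satisfied.
(A) coverage ≥ $75,000 — fails.
(B) ≥10 days' notice — not met.
(C) own property — not met.
So (i) is not satisfied (F OR F OR F).
(A) not (Schedule A material) — met.
(B) site inspected — satisfied.
(ii): T OR T → true.
(b): F AND T → false.
(i) ≤ 12 hrs duration — not satisfied.
(ii) training certified — holds.
So (c) is not satisfied (F AND T).
(2): F OR F OR F → false.
Overall = T AND F = false.

No — unlawful.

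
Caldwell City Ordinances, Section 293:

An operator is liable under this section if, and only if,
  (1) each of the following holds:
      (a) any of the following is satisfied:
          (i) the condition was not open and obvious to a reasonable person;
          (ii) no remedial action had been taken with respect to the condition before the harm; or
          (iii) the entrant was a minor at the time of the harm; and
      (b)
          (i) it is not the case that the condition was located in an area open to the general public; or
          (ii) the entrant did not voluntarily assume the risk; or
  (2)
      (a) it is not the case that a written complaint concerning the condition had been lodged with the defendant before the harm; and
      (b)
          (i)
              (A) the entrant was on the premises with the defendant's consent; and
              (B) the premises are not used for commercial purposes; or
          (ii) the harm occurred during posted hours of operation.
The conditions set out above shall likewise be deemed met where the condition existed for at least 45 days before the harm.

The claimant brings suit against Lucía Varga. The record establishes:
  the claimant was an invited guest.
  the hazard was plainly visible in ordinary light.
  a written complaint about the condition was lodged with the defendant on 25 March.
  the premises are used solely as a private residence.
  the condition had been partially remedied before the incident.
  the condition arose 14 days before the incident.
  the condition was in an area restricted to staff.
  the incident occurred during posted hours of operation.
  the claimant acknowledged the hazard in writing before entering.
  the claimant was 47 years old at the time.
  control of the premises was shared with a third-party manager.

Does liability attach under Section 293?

No — not liable.

(i) not open/obvious — not met.
(ii) no remedial action — fails.
(iii) entrant a minor — not satisfied.
So (a) is not satisfied (F OR F OR F).
(i) not (public area) — met.
(ii) no assumed risk — not satisfied.
(b): T OR F → true.
So (1) is not satisfied (F AND T).
(a) not (complaint lodged) — not satisfied.
(A) consent to enter — holds.
(B) not (commercial use) — met.
(i): T AND T → true.
(ii) during posted hours — satisfied.
(b) = T OR T = true.
So (2) is not satisfied (F AND T).
Overall = F OR F = false.
Exception (condition ≥45 days old) — not satisfied.
Result: main false OR exception false → false.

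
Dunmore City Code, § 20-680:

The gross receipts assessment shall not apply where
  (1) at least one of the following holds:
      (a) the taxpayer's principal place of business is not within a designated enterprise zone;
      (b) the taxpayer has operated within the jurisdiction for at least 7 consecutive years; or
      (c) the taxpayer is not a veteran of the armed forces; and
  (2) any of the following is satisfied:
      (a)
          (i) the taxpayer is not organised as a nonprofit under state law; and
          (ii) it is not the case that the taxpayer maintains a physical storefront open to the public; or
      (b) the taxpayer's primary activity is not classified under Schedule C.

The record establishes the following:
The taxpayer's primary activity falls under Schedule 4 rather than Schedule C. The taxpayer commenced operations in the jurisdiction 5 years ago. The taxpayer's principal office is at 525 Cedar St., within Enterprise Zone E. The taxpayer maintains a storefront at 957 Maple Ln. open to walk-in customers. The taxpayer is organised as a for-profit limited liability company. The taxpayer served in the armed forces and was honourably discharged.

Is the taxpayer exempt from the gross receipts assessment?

(a) not (in enterprise zone) — not satisfied.
(b) ≥ 7 yrs in jurisdiction — fails.
(c) not (veteran) — fails.
(1): F OR F OR F → false.
(i) not (nonprofit) — met.
(ii) not (has storefront) — fails.
So (a) is not satisfied (T AND F).
(b) not (Schedule C activity) — holds.
So (2) is satisfied (F OR T).
So Overall is not satisfied (F AND T).

No — not exempt.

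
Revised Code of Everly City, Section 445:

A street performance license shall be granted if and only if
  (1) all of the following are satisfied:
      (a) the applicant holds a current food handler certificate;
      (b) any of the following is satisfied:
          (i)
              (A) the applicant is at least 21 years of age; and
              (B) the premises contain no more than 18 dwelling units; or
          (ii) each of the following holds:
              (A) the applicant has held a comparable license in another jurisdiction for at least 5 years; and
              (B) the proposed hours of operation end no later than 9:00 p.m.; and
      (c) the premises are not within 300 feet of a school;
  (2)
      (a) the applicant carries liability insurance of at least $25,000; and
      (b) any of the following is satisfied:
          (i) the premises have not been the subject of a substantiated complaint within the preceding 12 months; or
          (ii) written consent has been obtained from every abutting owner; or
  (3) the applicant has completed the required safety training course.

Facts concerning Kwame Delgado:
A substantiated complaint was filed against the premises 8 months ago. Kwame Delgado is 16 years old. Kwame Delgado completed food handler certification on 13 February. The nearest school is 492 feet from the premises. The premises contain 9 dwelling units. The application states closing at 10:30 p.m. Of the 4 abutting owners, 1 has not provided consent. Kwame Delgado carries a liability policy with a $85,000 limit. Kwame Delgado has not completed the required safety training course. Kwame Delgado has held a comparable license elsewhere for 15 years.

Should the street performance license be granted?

(a) food handler cert. — met.
(A) age ≥ 21 — not satisfied.
(B) ≤ 18 units — satisfied.
(i): F AND T → false.
(A) prior license ≥ 5 yr — satisfied.
(B) closes by 9 p.m. — not met.
So (ii) is not satisfied (T AND F).
(b) = F OR F = false.
(c) ≥300 ft from school — holds.
(1): T AND F AND T → false.
(a) insurance ≥ $25,000 — met.
(i) no complaint in 12 mo. — not met.
(ii) all abutters consent — fails.
(b) = F OR F = false.
(2): T AND F → false.
(3) safety training — fails.
So Overall is not satisfied (F OR F OR F).

No — denied.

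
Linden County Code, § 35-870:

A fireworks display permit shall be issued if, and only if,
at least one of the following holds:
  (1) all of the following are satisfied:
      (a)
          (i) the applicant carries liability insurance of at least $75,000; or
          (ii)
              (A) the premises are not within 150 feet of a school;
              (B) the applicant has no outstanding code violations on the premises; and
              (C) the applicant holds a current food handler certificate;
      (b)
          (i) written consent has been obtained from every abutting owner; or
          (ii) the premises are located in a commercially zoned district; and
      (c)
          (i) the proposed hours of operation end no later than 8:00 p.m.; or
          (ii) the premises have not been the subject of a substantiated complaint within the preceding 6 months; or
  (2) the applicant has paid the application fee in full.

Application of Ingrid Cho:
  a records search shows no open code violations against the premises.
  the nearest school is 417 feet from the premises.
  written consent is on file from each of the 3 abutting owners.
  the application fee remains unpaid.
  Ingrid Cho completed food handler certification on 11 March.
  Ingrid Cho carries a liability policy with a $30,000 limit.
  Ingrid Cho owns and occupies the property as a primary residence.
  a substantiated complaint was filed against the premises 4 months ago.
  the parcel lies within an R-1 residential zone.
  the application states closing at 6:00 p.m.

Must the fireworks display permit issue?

(i) insurance ≥ $75,000 — not met.
(A) ≥150 ft from school — met.
(B) no code violations — met.
(C) food handler cert. — satisfied.
(ii) = T AND T AND T = true.
So (a) is satisfied (F OR T).
(i) all abutters consent — holds.
(ii) commercially zoned — not satisfied.
So (b) is satisfied (T OR F).
(i) closes by 8 p.m. — satisfied.
(ii) no complaint in 6 mo. — fails.
(c) = T OR F = true.
(1): T AND T AND T → true.
(2) fee paid — not satisfied.
So Overall is satisfied (T OR F).

Yes — granted.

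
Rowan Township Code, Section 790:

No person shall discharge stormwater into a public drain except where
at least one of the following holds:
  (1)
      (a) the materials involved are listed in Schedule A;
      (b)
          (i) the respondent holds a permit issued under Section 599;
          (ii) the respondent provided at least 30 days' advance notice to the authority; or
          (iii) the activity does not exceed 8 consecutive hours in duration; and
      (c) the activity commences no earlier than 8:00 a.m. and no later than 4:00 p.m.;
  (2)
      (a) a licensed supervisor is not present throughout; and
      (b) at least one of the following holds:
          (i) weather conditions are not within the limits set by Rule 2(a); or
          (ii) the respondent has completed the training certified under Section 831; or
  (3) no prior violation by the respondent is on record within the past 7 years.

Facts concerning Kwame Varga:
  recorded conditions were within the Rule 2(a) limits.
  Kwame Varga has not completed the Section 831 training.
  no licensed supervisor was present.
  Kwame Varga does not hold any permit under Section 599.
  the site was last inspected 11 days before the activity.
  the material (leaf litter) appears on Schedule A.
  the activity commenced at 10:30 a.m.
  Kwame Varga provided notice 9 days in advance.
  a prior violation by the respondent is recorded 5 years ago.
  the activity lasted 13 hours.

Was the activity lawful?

(a) Schedule A material — met.
(i) holds permit — fails.
(ii) ≥30 days' notice — fails.
(iii) ≤ 8 hrs duration — fails.
So (b) is not satisfied (F OR F OR F).
(c) start within hours — met.
So (1) is not satisfied (T AND F AND T).
(a) not (supervisor present) — met.
(i) not (weather ok) — not met.
(ii) training certified — fails.
(b) = F OR F = false.
(2) = T AND F = false.
(3) no prior violation — not satisfied.
Overall: F OR F OR F → false.

No — unlawful.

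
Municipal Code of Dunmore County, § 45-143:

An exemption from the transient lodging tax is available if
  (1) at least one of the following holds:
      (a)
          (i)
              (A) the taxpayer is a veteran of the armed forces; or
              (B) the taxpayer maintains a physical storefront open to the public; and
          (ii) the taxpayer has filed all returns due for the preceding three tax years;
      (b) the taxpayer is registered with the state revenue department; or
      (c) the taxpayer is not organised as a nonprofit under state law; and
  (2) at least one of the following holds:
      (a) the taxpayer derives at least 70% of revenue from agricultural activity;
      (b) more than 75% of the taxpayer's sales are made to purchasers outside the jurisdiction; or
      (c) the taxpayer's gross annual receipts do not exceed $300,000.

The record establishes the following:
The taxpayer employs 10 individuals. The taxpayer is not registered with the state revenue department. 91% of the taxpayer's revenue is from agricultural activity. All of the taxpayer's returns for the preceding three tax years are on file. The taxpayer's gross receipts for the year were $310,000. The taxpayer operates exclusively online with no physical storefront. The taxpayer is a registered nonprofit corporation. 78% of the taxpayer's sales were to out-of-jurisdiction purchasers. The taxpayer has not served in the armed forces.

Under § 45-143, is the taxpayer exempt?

(A) veteran — not satisfied.
(B) has storefront — not satisfied.
So (i) is not satisfied (F OR F).
(ii) returns current — satisfied.
So (a) is not satisfied (F AND T).
(b) state-registered — not satisfied.
(c) not (nonprofit) — not met.
(1) = F OR F OR F = false.
(a) ≥70% agricultural — satisfied.
(b) >75% out-of-jur. sales — met.
(c) receipts ≤ $300,000 — not satisfied.
So (2) is satisfied (T OR T OR F).
Overall: F AND T → false.

No — not exempt.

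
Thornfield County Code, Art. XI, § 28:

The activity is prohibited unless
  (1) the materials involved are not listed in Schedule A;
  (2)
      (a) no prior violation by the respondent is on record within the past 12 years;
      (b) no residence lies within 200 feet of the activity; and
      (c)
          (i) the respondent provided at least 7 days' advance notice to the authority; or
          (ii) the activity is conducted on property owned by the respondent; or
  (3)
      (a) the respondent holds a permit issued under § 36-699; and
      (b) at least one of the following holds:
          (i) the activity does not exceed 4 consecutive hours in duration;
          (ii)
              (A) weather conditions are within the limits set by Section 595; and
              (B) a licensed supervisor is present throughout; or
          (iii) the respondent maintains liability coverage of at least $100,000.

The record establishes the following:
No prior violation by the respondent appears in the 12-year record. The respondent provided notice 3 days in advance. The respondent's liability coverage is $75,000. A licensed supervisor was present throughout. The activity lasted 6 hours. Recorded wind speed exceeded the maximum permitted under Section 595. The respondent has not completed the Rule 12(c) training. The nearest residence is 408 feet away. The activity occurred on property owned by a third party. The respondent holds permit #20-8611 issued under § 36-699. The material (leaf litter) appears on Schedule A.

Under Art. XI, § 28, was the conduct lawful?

(1) not (Schedule A material) — not satisfied.
(a) no prior violation — holds.
(b) no residence in 200 ft — holds.
(i) ≥7 days' notice — not satisfied.
(ii) own property — not satisfied.
(c) = F OR F = false.
(2) = T AND T AND F = false.
(a) holds permit — holds.
(i) ≤ 4 hrs duration — fails.
(A) weather ok — not met.
(B) supervisor present — met.
So (ii) is not satisfied (F AND T).
(iii) coverage ≥ $100,000 — not met.
(b) = F OR F OR F = false.
(3): T AND F → false.
So Overall is not satisfied (F OR F OR F).

No — unlawful.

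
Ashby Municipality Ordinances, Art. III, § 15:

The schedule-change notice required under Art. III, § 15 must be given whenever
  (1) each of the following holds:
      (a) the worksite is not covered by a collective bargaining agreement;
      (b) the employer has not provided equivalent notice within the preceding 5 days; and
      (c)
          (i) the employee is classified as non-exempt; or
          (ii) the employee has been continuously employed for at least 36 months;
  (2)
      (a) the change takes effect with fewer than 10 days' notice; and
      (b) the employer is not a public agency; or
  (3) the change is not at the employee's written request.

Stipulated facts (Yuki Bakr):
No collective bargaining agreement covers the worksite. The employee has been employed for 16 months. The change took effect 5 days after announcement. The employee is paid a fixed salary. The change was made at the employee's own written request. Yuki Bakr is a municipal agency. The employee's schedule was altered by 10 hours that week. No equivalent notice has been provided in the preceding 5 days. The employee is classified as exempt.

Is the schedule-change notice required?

No — not required.

(a) no CBA — met.
(b) no recent notice — holds.
(i) non-exempt — fails.
(ii) tenure ≥ 36 mo. — fails.
So (c) is not satisfied (F OR F).
(1): T AND T AND F → false.
(a) < 10 days' notice — met.
(b) not (public agency) — fails.
(2): T AND F → false.
(3) not employee-requested — fails.
Overall = F OR F OR F = false.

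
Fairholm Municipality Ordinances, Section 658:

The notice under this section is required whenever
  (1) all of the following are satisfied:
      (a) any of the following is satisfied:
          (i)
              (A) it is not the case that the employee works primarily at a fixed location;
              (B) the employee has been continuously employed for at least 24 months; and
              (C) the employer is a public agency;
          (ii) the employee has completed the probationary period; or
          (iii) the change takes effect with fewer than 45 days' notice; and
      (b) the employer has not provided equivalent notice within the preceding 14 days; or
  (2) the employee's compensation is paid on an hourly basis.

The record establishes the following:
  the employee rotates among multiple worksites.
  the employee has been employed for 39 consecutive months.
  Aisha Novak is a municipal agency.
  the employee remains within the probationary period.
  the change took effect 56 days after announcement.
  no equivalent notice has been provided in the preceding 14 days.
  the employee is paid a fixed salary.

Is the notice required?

Yes — required.

(A) not (fixed location) — holds.
(B) tenure ≥ 24 mo. — met.
(C) public agency — met.
(i) = T AND T AND T = true.
(ii) past probation — fails.
(iii) < 45 days' notice — not met.
So (a) is satisfied (T OR F OR F).
(b) no recent notice — holds.
(1) = T AND T = true.
(2) hourly-paid — not met.
So Overall is satisfied (T OR F).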